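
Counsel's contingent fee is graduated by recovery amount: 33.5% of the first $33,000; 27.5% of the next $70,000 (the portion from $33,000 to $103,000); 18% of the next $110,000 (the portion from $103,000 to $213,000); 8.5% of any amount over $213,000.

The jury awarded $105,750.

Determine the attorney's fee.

$30,800.00

First $33,000 at 33.5% = $11,055.00
Next $70,000 at 27.5% = $19,250.00
Remaining $2,750 at 18% = $495.00
Fee: $11,055.00 + $19,250.00 + $495.00 = $30,800.00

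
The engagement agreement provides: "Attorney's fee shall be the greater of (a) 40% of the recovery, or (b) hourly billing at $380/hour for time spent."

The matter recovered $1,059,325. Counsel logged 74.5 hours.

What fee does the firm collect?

$423,730.00

(a) 40% of $1,059,325 = $423,730.00
(b) 74.5 × $380 = $28,310.00
The greater is (a): $423,730.00.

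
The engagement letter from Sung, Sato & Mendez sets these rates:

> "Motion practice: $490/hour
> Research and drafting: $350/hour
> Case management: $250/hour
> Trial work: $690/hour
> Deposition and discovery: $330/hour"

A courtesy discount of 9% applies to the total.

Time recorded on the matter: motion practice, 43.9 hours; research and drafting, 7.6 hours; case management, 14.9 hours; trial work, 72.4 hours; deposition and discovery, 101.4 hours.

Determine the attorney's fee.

$101,295.74

Motion practice: 43.9 × $490 = $21,511.00
Research and drafting: 7.6 × $350 = $2,660.00
Case management: 14.9 × $250 = $3,725.00
Trial work: 72.4 × $690 = $49,956.00
Deposition and discovery: 101.4 × $330 = $33,462.00
Subtotal: $111,314.00
Less 9% discount: −$10,018.26
Total: $111,314.00 − $10,018.26 = $101,295.74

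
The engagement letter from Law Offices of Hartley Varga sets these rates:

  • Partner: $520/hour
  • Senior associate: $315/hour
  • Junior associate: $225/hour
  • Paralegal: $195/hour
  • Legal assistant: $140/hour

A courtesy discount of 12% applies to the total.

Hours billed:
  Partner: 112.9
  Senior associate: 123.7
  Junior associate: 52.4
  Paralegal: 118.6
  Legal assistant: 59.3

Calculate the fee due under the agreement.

$123,985.40

Partner: 112.9 × $520 = $58,708.00
Senior associate: 123.7 × $315 = $38,965.50
Junior associate: 52.4 × $225 = $11,790.00
Paralegal: 118.6 × $195 = $23,127.00
Legal assistant: 59.3 × $140 = $8,302.00
Subtotal: $140,892.50
Less 12% discount: −$16,907.10
Total: $140,892.50 − $16,907.10 = $123,985.40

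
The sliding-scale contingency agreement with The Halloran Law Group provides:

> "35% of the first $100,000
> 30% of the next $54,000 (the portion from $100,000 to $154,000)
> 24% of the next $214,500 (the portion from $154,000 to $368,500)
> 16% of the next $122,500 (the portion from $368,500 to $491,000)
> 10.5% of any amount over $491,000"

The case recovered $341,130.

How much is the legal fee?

$96,111.20

First $100,000 at 35% = $35,000.00
Next $54,000 at 30% = $16,200.00
Remaining $187,130 at 24% = $44,911.20
Fee: $35,000.00 + $16,200.00 + $44,911.20 = $96,111.20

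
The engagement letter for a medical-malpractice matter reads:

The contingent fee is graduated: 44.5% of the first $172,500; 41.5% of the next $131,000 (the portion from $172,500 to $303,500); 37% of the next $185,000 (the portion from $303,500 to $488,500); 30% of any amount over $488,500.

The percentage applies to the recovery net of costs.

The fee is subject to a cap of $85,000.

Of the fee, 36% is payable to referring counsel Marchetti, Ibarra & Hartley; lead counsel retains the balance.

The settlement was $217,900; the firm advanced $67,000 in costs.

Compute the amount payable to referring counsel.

$24,174.18

Fee base (net of costs): $217,900 − $67,000 = $150,900
First $150,900 at 44.5% = $67,150.50
$67,150.50 is under the $85,000 cap.
Referral share: 36% of $67,150.50 = $24,174.18; lead counsel retains $67,150.50 − $24,174.18 = $42,976.32.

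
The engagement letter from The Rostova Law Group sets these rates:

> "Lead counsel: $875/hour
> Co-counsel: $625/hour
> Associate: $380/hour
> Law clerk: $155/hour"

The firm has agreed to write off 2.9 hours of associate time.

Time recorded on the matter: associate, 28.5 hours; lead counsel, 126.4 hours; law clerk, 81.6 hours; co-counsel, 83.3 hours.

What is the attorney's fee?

$185,038.50

Lead counsel: 126.4 × $875 = $110,600.00
Co-counsel: 83.3 × $625 = $52,062.50
Associate: 28.5 × $380 = $10,830.00
Law clerk: 81.6 × $155 = $12,648.00
Subtotal: $186,140.50
Write-off: 2.9 × $380 = $1,102.00
Total: $186,140.50 − $1,102.00 = $185,038.50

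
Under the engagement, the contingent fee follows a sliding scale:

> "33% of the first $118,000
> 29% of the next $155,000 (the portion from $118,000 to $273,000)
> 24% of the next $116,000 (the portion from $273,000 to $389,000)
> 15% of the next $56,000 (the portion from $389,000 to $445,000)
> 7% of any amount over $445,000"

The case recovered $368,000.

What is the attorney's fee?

First $118,000 at 33% = $38,940.00
Next $155,000 at 29% = $44,950.00
Remaining $95,000 at 24% = $22,800.00
Fee: $38,940.00 + $44,950.00 + $22,800.00 = $106,690.00

$106,690.00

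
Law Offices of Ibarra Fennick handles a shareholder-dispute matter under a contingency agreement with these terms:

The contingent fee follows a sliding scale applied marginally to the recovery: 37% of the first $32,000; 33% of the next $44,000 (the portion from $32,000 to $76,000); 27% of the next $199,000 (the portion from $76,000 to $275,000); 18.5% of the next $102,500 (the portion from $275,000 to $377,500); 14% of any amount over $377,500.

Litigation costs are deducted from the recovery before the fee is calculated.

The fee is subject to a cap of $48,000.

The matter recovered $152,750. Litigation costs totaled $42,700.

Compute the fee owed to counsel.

Fee base (net of costs): $152,750 − $42,700 = $110,050
First $32,000 at 37% = $11,840.00
Next $44,000 at 33% = $14,520.00
Remaining $34,050 at 27% = $9,193.50
Fee: $11,840.00 + $14,520.00 + $9,193.50 = $35,553.50
$35,553.50 is under the $48,000 cap.

$35,553.50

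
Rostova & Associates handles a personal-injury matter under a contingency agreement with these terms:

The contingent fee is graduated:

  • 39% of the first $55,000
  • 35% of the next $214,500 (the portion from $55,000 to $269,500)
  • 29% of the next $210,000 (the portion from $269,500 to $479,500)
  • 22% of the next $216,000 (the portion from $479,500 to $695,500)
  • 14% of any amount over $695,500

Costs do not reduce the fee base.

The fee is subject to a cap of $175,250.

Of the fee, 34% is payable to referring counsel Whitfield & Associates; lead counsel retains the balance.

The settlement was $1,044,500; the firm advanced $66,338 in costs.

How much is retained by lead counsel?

$115,665.00

Fee base is the gross recovery, $1,044,500; costs are reimbursed separately.
First $55,000 at 39% = $21,450.00
Next $214,500 at 35% = $75,075.00
Next $210,000 at 29% = $60,900.00
Next $216,000 at 22% = $47,520.00
Remaining $349,000 at 14% = $48,860.00
Fee: $21,450.00 + $75,075.00 + $60,900.00 + $47,520.00 + $48,860.00 = $253,805.00
$253,805.00 exceeds the $175,250 cap, so the fee is capped at $175,250.00.
Referral share: 34% of $175,250.00 = $59,585.00; lead counsel retains $175,250.00 − $59,585.00 = $115,665.00.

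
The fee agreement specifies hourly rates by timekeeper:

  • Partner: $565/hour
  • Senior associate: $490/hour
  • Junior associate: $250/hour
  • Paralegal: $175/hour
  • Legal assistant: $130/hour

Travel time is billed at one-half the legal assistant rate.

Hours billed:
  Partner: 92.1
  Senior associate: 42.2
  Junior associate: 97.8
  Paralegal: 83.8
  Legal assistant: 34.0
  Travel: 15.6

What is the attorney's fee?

$117,263.50

Partner: 92.1 × $565 = $52,036.50
Senior associate: 42.2 × $490 = $20,678.00
Junior associate: 97.8 × $250 = $24,450.00
Paralegal: 83.8 × $175 = $14,665.00
Legal assistant: 34.0 × $130 = $4,420.00
Subtotal: $52,036.50 + $20,678.00 + $24,450.00 + $14,665.00 + $4,420.00 = $116,249.50
Travel: 15.6 × ($130 ÷ 2) = 15.6 × $65.00 = $1,014.00
Total: $116,249.50 + $1,014.00 = $117,263.50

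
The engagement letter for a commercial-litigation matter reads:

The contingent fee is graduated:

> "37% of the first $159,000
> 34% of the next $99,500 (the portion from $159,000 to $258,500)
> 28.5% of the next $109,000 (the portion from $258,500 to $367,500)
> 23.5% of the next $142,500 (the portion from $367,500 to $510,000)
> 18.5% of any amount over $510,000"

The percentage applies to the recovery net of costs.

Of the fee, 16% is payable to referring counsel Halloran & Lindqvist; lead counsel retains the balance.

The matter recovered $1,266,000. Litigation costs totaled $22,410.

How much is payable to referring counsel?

Fee base (net of costs): $1,266,000 − $22,410 = $1,243,590
First $159,000 at 37% = $58,830.00
Next $99,500 at 34% = $33,830.00
Next $109,000 at 28.5% = $31,065.00
Next $142,500 at 23.5% = $33,487.50
Remaining $733,590 at 18.5% = $135,714.15
Fee: $58,830.00 + $33,830.00 + $31,065.00 + $33,487.50 + $135,714.15 = $292,926.65
Referral share: 16% of $292,926.65 = $46,868.26; lead counsel retains $292,926.65 − $46,868.26 = $246,058.39.

$46,868.26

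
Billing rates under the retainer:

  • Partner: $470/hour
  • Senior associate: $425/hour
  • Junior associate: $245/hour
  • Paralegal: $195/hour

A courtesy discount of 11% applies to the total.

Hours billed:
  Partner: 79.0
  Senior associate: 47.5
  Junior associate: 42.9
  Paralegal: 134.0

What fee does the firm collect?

$83,622.62

Partner: 79.0 × $470 = $37,130.00
Senior associate: 47.5 × $425 = $20,187.50
Junior associate: 42.9 × $245 = $10,510.50
Paralegal: 134.0 × $195 = $26,130.00
Subtotal: $93,958.00
Less 11% discount: −$10,335.38
Total: $93,958.00 − $10,335.38 = $83,622.62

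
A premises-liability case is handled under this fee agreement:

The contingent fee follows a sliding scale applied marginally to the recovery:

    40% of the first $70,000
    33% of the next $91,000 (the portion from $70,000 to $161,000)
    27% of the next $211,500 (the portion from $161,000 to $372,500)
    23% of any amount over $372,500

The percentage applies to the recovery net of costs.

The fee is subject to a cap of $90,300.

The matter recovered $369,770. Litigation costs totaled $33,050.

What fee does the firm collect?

Fee base (net of costs): $369,770 − $33,050 = $336,720
First $70,000 at 40% = $28,000.00
Next $91,000 at 33% = $30,030.00
Remaining $175,720 at 27% = $47,444.40
Fee: $28,000.00 + $30,030.00 + $47,444.40 = $105,474.40
$105,474.40 exceeds the $90,300 cap, so the fee is capped at $90,300.00.

$90,300.00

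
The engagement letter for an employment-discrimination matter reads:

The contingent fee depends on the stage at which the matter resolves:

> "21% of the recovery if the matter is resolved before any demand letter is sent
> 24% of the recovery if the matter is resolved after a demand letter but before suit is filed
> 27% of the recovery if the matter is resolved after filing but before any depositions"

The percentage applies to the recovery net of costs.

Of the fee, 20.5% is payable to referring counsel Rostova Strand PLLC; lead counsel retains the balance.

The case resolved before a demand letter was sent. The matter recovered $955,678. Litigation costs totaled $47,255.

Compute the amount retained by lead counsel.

Fee base (net of costs): $955,678 − $47,255 = $908,423
The matter resolved before a demand letter was sent, so the 21% rate applies.
$908,423 × 21% = $190,768.83
Referral share: 20.5% of $190,768.83 = $39,107.61; lead counsel retains $190,768.83 − $39,107.61 = $151,661.22.

$151,661.22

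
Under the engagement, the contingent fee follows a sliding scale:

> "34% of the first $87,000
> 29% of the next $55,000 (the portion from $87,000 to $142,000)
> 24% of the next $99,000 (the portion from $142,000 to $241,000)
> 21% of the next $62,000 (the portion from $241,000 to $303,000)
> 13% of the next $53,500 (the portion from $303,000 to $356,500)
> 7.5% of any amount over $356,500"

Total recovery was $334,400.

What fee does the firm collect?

$86,392.00

First $87,000 at 34% = $29,580.00
Next $55,000 at 29% = $15,950.00
Next $99,000 at 24% = $23,760.00
Next $62,000 at 21% = $13,020.00
Remaining $31,400 at 13% = $4,082.00
Fee: $29,580.00 + $15,950.00 + $23,760.00 + $13,020.00 + $4,082.00 = $86,392.00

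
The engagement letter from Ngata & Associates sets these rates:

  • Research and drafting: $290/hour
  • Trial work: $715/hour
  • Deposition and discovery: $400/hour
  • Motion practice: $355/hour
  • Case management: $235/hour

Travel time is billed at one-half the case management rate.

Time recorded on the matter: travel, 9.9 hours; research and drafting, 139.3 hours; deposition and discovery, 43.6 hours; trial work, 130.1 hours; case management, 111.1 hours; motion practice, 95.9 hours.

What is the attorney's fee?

Research and drafting: 139.3 × $290 = $40,397.00
Trial work: 130.1 × $715 = $93,021.50
Deposition and discovery: 43.6 × $400 = $17,440.00
Motion practice: 95.9 × $355 = $34,044.50
Case management: 111.1 × $235 = $26,108.50
Subtotal: $40,397.00 + $93,021.50 + $17,440.00 + $34,044.50 + $26,108.50 = $211,011.50
Travel: 9.9 × ($235 ÷ 2) = 9.9 × $117.50 = $1,163.25
Total: $211,011.50 + $1,163.25 = $212,174.75

$212,174.75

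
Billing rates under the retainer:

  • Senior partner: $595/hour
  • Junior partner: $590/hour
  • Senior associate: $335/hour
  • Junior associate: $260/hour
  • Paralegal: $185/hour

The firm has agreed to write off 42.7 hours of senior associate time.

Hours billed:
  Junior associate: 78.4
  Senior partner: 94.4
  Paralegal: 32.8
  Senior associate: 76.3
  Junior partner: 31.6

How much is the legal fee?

$112,520.00

Senior partner: 94.4 × $595 = $56,168.00
Junior partner: 31.6 × $590 = $18,644.00
Senior associate: 76.3 × $335 = $25,560.50
Junior associate: 78.4 × $260 = $20,384.00
Paralegal: 32.8 × $185 = $6,068.00
Subtotal: $126,824.50
Write-off: 42.7 × $335 = $14,304.50
Total: $126,824.50 − $14,304.50 = $112,520.00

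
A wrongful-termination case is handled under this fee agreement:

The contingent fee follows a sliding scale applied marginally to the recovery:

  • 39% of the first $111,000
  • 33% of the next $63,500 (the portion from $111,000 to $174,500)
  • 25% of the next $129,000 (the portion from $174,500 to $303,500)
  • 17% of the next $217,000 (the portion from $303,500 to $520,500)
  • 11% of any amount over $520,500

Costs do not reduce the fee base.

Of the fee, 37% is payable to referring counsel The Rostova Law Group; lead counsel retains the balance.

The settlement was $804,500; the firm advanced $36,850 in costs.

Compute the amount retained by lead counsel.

Fee base is the gross recovery, $804,500; costs are reimbursed separately.
First $111,000 at 39% = $43,290.00
Next $63,500 at 33% = $20,955.00
Next $129,000 at 25% = $32,250.00
Next $217,000 at 17% = $36,890.00
Remaining $284,000 at 11% = $31,240.00
Fee: $43,290.00 + $20,955.00 + $32,250.00 + $36,890.00 + $31,240.00 = $164,625.00
Referral share: 37% of $164,625.00 = $60,911.25; lead counsel retains $164,625.00 − $60,911.25 = $103,713.75.

$103,713.75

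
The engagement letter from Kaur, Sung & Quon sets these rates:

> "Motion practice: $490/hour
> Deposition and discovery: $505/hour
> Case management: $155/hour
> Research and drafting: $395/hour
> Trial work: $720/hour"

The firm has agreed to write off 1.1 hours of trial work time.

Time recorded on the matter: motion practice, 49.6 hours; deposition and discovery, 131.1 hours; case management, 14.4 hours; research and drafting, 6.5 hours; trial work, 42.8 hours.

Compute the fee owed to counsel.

Motion practice: 49.6 × $490 = $24,304.00
Deposition and discovery: 131.1 × $505 = $66,205.50
Case management: 14.4 × $155 = $2,232.00
Research and drafting: 6.5 × $395 = $2,567.50
Trial work: 42.8 × $720 = $30,816.00
Subtotal: $126,125.00
Write-off: 1.1 × $720 = $792.00
Total: $126,125.00 − $792.00 = $125,333.00

$125,333.00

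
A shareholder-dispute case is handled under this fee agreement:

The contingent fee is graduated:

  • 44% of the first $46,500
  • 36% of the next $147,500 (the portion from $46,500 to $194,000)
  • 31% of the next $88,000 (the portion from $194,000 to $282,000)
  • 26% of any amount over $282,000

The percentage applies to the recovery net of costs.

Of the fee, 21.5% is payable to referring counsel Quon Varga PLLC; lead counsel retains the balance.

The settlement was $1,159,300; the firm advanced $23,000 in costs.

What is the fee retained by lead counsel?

$253,522.03

Fee base (net of costs): $1,159,300 − $23,000 = $1,136,300
First $46,500 at 44% = $20,460.00
Next $147,500 at 36% = $53,100.00
Next $88,000 at 31% = $27,280.00
Remaining $854,300 at 26% = $222,118.00
Fee: $20,460.00 + $53,100.00 + $27,280.00 + $222,118.00 = $322,958.00
Referral share: 21.5% of $322,958.00 = $69,435.97; lead counsel retains $322,958.00 − $69,435.97 = $253,522.03.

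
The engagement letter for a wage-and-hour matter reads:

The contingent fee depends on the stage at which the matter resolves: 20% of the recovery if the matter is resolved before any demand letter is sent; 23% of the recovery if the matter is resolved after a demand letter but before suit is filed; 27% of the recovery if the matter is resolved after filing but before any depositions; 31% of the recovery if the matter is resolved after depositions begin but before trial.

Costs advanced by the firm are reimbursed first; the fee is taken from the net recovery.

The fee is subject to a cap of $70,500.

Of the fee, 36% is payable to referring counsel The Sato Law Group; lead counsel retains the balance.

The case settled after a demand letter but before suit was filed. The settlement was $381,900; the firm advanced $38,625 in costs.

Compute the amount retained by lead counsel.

$45,120.00

Fee base (net of costs): $381,900 − $38,625 = $343,275
The matter settled after a demand letter but before suit was filed, so the 23% rate applies.
$343,275 × 23% = $78,953.25
$78,953.25 exceeds the $70,500 cap, so the fee is capped at $70,500.00.
Referral share: 36% of $70,500.00 = $25,380.00; lead counsel retains $70,500.00 − $25,380.00 = $45,120.00.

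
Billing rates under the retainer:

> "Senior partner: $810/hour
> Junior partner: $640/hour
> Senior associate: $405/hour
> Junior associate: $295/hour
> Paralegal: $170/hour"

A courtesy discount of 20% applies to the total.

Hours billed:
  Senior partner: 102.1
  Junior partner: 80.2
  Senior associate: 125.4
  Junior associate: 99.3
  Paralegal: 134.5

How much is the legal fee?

Senior partner: 102.1 × $810 = $82,701.00
Junior partner: 80.2 × $640 = $51,328.00
Senior associate: 125.4 × $405 = $50,787.00
Junior associate: 99.3 × $295 = $29,293.50
Paralegal: 134.5 × $170 = $22,865.00
Subtotal: $236,974.50
Less 20% discount: −$47,394.90
Total: $236,974.50 − $47,394.90 = $189,579.60

$189,579.60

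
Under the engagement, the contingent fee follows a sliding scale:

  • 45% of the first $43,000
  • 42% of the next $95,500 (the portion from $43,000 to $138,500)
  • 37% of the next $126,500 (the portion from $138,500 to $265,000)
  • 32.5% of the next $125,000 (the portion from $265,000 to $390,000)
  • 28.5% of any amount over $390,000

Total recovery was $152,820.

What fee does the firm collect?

$64,758.40

First $43,000 at 45% = $19,350.00
Next $95,500 at 42% = $40,110.00
Remaining $14,320 at 37% = $5,298.40
Fee: $19,350.00 + $40,110.00 + $5,298.40 = $64,758.40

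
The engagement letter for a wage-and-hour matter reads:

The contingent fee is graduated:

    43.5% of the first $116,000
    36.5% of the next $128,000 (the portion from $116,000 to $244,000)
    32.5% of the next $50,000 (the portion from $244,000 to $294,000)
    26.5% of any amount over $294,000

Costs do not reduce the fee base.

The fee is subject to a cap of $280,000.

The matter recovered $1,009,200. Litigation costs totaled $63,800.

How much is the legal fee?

$280,000.00

Fee base is the gross recovery, $1,009,200; costs are reimbursed separately.
First $116,000 at 43.5% = $50,460.00
Next $128,000 at 36.5% = $46,720.00
Next $50,000 at 32.5% = $16,250.00
Remaining $715,200 at 26.5% = $189,528.00
Fee: $50,460.00 + $46,720.00 + $16,250.00 + $189,528.00 = $302,958.00
$302,958.00 exceeds the $280,000 cap, so the fee is capped at $280,000.00.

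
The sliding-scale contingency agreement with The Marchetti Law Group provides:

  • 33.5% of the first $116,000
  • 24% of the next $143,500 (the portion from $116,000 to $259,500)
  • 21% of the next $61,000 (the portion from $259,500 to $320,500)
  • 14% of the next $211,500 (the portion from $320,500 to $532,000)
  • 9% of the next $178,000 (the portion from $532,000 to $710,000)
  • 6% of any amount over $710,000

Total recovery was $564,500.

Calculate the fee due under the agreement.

First $116,000 at 33.5% = $38,860.00
Next $143,500 at 24% = $34,440.00
Next $61,000 at 21% = $12,810.00
Next $211,500 at 14% = $29,610.00
Remaining $32,500 at 9% = $2,925.00
Fee: $38,860.00 + $34,440.00 + $12,810.00 + $29,610.00 + $2,925.00 = $118,645.00

$118,645.00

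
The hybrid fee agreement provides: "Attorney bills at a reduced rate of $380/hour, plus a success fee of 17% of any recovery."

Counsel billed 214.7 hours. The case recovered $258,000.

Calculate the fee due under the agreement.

Hourly: 214.7 × $380 = $81,586.00
Success fee: 17% of $258,000 = $43,860.00
Total: $81,586.00 + $43,860.00 = $125,446.00

$125,446.00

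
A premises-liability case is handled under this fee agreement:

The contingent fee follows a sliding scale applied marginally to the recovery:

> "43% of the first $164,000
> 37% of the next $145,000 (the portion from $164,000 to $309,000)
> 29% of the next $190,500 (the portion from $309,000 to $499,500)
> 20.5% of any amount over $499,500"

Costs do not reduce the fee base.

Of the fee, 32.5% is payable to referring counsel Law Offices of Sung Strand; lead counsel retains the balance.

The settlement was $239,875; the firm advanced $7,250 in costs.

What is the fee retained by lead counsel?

Fee base is the gross recovery, $239,875; costs are reimbursed separately.
First $164,000 at 43% = $70,520.00
Remaining $75,875 at 37% = $28,073.75
Fee: $70,520.00 + $28,073.75 = $98,593.75
Referral share: 32.5% of $98,593.75 = $32,042.97; lead counsel retains $98,593.75 − $32,042.97 = $66,550.78.

$66,550.78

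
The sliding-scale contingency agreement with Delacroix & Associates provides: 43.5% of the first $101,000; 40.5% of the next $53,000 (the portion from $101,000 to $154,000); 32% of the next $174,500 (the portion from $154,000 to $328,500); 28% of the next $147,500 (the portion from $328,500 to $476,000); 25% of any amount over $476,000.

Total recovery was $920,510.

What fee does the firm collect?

$273,667.50

First $101,000 at 43.5% = $43,935.00
Next $53,000 at 40.5% = $21,465.00
Next $174,500 at 32% = $55,840.00
Next $147,500 at 28% = $41,300.00
Remaining $444,510 at 25% = $111,127.50
Fee: $43,935.00 + $21,465.00 + $55,840.00 + $41,300.00 + $111,127.50 = $273,667.50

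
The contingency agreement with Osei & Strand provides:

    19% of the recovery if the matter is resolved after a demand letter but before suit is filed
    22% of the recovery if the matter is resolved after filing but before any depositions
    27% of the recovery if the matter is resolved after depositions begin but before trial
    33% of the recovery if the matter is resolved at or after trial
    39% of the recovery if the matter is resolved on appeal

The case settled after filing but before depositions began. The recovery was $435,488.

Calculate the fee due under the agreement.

$95,807.36

The matter settled after filing but before depositions began, so the 22% rate applies.
$435,488 × 22% = $95,807.36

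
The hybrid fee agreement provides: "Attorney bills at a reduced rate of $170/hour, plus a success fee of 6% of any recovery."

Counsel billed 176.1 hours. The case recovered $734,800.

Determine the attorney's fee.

$74,025.00

Hourly: 176.1 × $170 = $29,937.00
Success fee: 6% of $734,800 = $44,088.00
Total: $29,937.00 + $44,088.00 = $74,025.00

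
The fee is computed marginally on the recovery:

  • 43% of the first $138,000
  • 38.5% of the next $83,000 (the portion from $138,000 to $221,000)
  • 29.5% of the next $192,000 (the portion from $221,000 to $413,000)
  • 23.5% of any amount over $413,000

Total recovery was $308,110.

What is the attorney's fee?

$116,992.45

First $138,000 at 43% = $59,340.00
Next $83,000 at 38.5% = $31,955.00
Remaining $87,110 at 29.5% = $25,697.45
Fee: $59,340.00 + $31,955.00 + $25,697.45 = $116,992.45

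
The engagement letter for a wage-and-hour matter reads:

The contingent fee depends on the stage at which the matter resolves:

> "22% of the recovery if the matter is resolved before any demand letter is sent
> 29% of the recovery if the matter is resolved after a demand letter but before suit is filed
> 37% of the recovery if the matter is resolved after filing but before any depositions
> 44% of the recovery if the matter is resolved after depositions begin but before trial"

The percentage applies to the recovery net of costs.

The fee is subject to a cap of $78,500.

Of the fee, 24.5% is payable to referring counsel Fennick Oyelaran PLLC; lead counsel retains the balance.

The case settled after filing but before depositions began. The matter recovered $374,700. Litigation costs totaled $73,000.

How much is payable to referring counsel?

$19,232.50

Fee base (net of costs): $374,700 − $73,000 = $301,700
The matter settled after filing but before depositions began, so the 37% rate applies.
$301,700 × 37% = $111,629.00
$111,629.00 exceeds the $78,500 cap, so the fee is capped at $78,500.00.
Referral share: 24.5% of $78,500.00 = $19,232.50; lead counsel retains $78,500.00 − $19,232.50 = $59,267.50.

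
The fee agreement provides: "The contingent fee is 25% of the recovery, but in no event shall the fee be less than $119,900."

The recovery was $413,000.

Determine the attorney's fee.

$119,900.00

25% of $413,000 = $103,250.00
That is below the $119,900 minimum, so the minimum applies.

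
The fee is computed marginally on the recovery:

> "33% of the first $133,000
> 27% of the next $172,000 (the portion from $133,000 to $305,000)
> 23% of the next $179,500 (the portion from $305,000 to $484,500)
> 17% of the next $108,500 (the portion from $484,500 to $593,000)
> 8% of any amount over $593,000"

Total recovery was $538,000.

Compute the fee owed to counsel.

First $133,000 at 33% = $43,890.00
Next $172,000 at 27% = $46,440.00
Next $179,500 at 23% = $41,285.00
Remaining $53,500 at 17% = $9,095.00
Fee: $43,890.00 + $46,440.00 + $41,285.00 + $9,095.00 = $140,710.00

$140,710.00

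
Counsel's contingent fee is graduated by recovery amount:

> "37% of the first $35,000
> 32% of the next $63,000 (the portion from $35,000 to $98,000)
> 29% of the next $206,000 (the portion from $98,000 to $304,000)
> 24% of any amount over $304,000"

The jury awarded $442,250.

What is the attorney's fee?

$126,030.00

First $35,000 at 37% = $12,950.00
Next $63,000 at 32% = $20,160.00
Next $206,000 at 29% = $59,740.00
Remaining $138,250 at 24% = $33,180.00
Fee: $12,950.00 + $20,160.00 + $59,740.00 + $33,180.00 = $126,030.00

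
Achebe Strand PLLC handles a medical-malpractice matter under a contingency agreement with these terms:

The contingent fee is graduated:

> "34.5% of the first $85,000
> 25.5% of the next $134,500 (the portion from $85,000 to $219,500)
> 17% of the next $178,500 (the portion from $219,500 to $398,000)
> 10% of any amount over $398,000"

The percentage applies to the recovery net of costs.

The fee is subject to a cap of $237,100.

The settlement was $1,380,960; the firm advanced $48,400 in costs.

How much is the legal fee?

$187,423.50

Fee base (net of costs): $1,380,960 − $48,400 = $1,332,560
First $85,000 at 34.5% = $29,325.00
Next $134,500 at 25.5% = $34,297.50
Next $178,500 at 17% = $30,345.00
Remaining $934,560 at 10% = $93,456.00
Fee: $29,325.00 + $34,297.50 + $30,345.00 + $93,456.00 = $187,423.50
$187,423.50 is under the $237,100 cap.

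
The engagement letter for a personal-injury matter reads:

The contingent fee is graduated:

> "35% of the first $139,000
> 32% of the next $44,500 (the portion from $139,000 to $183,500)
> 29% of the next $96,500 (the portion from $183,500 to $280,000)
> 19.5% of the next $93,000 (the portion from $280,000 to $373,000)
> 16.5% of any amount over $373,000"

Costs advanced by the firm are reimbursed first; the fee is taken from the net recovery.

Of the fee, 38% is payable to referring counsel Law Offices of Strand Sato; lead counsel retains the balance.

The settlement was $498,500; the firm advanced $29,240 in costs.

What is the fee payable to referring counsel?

Fee base (net of costs): $498,500 − $29,240 = $469,260
First $139,000 at 35% = $48,650.00
Next $44,500 at 32% = $14,240.00
Next $96,500 at 29% = $27,985.00
Next $93,000 at 19.5% = $18,135.00
Remaining $96,260 at 16.5% = $15,882.90
Fee: $48,650.00 + $14,240.00 + $27,985.00 + $18,135.00 + $15,882.90 = $124,892.90
Referral share: 38% of $124,892.90 = $47,459.30; lead counsel retains $124,892.90 − $47,459.30 = $77,433.60.

$47,459.30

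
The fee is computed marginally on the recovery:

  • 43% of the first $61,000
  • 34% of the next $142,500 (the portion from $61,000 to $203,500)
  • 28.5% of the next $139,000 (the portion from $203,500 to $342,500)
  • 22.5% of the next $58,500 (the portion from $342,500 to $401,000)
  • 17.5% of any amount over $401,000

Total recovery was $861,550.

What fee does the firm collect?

First $61,000 at 43% = $26,230.00
Next $142,500 at 34% = $48,450.00
Next $139,000 at 28.5% = $39,615.00
Next $58,500 at 22.5% = $13,162.50
Remaining $460,550 at 17.5% = $80,596.25
Fee: $26,230.00 + $48,450.00 + $39,615.00 + $13,162.50 + $80,596.25 = $208,053.75

$208,053.75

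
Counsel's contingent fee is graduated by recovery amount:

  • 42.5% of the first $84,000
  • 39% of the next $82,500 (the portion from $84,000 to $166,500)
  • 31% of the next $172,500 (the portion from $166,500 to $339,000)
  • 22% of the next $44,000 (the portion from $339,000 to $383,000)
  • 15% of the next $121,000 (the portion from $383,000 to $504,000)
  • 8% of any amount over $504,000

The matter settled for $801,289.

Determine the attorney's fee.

$172,963.12

First $84,000 at 42.5% = $35,700.00
Next $82,500 at 39% = $32,175.00
Next $172,500 at 31% = $53,475.00
Next $44,000 at 22% = $9,680.00
Next $121,000 at 15% = $18,150.00
Remaining $297,289 at 8% = $23,783.12
Fee: $35,700.00 + $32,175.00 + $53,475.00 + $9,680.00 + $18,150.00 + $23,783.12 = $172,963.12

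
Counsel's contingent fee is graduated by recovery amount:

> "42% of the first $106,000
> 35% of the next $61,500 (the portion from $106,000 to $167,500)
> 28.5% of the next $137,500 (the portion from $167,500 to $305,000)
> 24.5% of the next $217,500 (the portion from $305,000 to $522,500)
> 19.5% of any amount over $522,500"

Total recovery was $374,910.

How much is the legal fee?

First $106,000 at 42% = $44,520.00
Next $61,500 at 35% = $21,525.00
Next $137,500 at 28.5% = $39,187.50
Remaining $69,910 at 24.5% = $17,127.95
Fee: $44,520.00 + $21,525.00 + $39,187.50 + $17,127.95 = $122,360.45

$122,360.45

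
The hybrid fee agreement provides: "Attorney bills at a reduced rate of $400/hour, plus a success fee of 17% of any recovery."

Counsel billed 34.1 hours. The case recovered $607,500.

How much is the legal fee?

Hourly: 34.1 × $400 = $13,640.00
Success fee: 17% of $607,500 = $103,275.00
Total: $13,640.00 + $103,275.00 = $116,915.00

$116,915.00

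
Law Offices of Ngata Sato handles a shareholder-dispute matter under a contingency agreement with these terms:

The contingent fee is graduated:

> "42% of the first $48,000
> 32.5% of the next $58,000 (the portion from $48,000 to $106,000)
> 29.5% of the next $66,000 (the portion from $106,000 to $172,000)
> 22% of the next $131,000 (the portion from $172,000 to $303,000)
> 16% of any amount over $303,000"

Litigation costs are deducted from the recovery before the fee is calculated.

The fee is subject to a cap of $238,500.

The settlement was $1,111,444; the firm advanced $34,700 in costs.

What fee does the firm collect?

Fee base (net of costs): $1,111,444 − $34,700 = $1,076,744
First $48,000 at 42% = $20,160.00
Next $58,000 at 32.5% = $18,850.00
Next $66,000 at 29.5% = $19,470.00
Next $131,000 at 22% = $28,820.00
Remaining $773,744 at 16% = $123,799.04
Fee: $20,160.00 + $18,850.00 + $19,470.00 + $28,820.00 + $123,799.04 = $211,099.04
$211,099.04 is under the $238,500 cap.

$211,099.04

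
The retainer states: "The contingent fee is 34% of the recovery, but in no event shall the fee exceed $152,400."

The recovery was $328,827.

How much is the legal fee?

34% of $328,827 = $111,801.18
That is under the $152,400 cap.

$111,801.18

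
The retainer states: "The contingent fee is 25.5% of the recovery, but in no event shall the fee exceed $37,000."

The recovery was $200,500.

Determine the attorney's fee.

$37,000.00

25.5% of $200,500 = $51,127.50
That exceeds the $37,000 cap, so the fee is capped at $37,000.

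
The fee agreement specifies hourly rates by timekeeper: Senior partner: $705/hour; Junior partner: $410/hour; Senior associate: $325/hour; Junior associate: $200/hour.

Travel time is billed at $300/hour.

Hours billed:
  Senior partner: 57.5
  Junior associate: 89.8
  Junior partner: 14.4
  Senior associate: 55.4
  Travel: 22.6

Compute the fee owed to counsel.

Senior partner: 57.5 × $705 = $40,537.50
Junior partner: 14.4 × $410 = $5,904.00
Senior associate: 55.4 × $325 = $18,005.00
Junior associate: 89.8 × $200 = $17,960.00
Subtotal: $40,537.50 + $5,904.00 + $18,005.00 + $17,960.00 = $82,406.50
Travel: 22.6 × $300 = $6,780.00
Total: $82,406.50 + $6,780.00 = $89,186.50

$89,186.50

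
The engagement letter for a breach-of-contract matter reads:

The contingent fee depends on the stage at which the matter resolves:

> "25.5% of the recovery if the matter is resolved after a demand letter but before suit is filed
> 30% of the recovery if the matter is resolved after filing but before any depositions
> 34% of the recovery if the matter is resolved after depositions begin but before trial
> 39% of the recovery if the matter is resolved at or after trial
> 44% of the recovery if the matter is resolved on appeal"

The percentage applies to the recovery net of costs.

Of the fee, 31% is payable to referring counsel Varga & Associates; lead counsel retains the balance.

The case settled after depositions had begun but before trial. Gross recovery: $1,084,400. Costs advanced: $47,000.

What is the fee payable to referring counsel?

$109,341.96

Fee base (net of costs): $1,084,400 − $47,000 = $1,037,400
The matter settled after depositions had begun but before trial, so the 34% rate applies.
$1,037,400 × 34% = $352,716.00
Referral share: 31% of $352,716.00 = $109,341.96; lead counsel retains $352,716.00 − $109,341.96 = $243,374.04.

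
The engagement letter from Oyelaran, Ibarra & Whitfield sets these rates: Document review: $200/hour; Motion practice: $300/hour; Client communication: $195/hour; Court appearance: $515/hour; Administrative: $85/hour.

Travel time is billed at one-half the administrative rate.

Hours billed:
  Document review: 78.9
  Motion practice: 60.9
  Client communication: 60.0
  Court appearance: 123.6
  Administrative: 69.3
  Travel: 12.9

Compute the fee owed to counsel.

$115,842.75

Document review: 78.9 × $200 = $15,780.00
Motion practice: 60.9 × $300 = $18,270.00
Client communication: 60.0 × $195 = $11,700.00
Court appearance: 123.6 × $515 = $63,654.00
Administrative: 69.3 × $85 = $5,890.50
Subtotal: $15,780.00 + $18,270.00 + $11,700.00 + $63,654.00 + $5,890.50 = $115,294.50
Travel: 12.9 × ($85 ÷ 2) = 12.9 × $42.50 = $548.25
Total: $115,294.50 + $548.25 = $115,842.75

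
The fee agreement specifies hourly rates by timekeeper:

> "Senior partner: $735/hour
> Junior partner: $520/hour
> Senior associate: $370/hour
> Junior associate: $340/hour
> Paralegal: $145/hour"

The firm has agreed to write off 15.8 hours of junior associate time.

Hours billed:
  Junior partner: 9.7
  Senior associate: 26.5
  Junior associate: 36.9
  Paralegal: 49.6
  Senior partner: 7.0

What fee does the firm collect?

Senior partner: 7.0 × $735 = $5,145.00
Junior partner: 9.7 × $520 = $5,044.00
Senior associate: 26.5 × $370 = $9,805.00
Junior associate: 36.9 × $340 = $12,546.00
Paralegal: 49.6 × $145 = $7,192.00
Subtotal: $39,732.00
Write-off: 15.8 × $340 = $5,372.00
Total: $39,732.00 − $5,372.00 = $34,360.00

$34,360.00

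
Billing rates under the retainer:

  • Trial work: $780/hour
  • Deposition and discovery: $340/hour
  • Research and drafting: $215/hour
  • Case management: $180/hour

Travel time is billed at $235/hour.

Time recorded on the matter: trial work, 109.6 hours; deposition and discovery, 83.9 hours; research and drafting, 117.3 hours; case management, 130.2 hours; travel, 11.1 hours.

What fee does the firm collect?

$165,278.00

Trial work: 109.6 × $780 = $85,488.00
Deposition and discovery: 83.9 × $340 = $28,526.00
Research and drafting: 117.3 × $215 = $25,219.50
Case management: 130.2 × $180 = $23,436.00
Subtotal: $85,488.00 + $28,526.00 + $25,219.50 + $23,436.00 = $162,669.50
Travel: 11.1 × $235 = $2,608.50
Total: $162,669.50 + $2,608.50 = $165,278.00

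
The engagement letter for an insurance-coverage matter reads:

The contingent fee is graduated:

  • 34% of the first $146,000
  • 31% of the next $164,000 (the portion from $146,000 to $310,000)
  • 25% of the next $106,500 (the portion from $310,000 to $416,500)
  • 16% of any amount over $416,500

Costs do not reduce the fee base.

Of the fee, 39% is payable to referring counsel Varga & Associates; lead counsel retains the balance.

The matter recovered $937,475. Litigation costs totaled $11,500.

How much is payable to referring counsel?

Fee base is the gross recovery, $937,475; costs are reimbursed separately.
First $146,000 at 34% = $49,640.00
Next $164,000 at 31% = $50,840.00
Next $106,500 at 25% = $26,625.00
Remaining $520,975 at 16% = $83,356.00
Fee: $49,640.00 + $50,840.00 + $26,625.00 + $83,356.00 = $210,461.00
Referral share: 39% of $210,461.00 = $82,079.79; lead counsel retains $210,461.00 − $82,079.79 = $128,381.21.

$82,079.79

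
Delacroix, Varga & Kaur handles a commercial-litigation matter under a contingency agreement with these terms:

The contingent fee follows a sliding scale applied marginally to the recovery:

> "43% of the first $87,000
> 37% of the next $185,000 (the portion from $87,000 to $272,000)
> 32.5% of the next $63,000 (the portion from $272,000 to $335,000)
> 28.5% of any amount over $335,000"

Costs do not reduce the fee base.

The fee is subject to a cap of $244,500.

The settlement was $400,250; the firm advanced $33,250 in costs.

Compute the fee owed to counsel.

Fee base is the gross recovery, $400,250; costs are reimbursed separately.
First $87,000 at 43% = $37,410.00
Next $185,000 at 37% = $68,450.00
Next $63,000 at 32.5% = $20,475.00
Remaining $65,250 at 28.5% = $18,596.25
Fee: $37,410.00 + $68,450.00 + $20,475.00 + $18,596.25 = $144,931.25
$144,931.25 is under the $244,500 cap.

$144,931.25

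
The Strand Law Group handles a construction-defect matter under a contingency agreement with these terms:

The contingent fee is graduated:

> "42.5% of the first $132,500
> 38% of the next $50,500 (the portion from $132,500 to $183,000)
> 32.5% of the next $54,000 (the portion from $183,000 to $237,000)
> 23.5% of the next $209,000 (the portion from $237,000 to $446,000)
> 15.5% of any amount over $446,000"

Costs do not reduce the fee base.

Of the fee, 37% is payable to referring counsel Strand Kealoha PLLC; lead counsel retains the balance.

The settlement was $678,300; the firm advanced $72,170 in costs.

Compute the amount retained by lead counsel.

Fee base is the gross recovery, $678,300; costs are reimbursed separately.
First $132,500 at 42.5% = $56,312.50
Next $50,500 at 38% = $19,190.00
Next $54,000 at 32.5% = $17,550.00
Next $209,000 at 23.5% = $49,115.00
Remaining $232,300 at 15.5% = $36,006.50
Fee: $56,312.50 + $19,190.00 + $17,550.00 + $49,115.00 + $36,006.50 = $178,174.00
Referral share: 37% of $178,174.00 = $65,924.38; lead counsel retains $178,174.00 − $65,924.38 = $112,249.62.

$112,249.62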